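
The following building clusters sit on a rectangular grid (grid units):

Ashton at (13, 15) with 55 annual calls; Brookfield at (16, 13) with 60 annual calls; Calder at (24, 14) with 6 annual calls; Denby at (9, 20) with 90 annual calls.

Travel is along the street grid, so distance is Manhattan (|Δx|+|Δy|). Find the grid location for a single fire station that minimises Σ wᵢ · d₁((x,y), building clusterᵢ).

Manhattan distance separates: Σwᵢ(|x−xᵢ|+|y−yᵢ|) = Σwᵢ|x−xᵢ| + Σwᵢ|y−yᵢ|, so x and y are optimised independently as 1-D weighted medians.
Total weight W = 211; half = 105.5.
x-coordinate, sorted with cumulative weight:
  x=9 (Denby, w=90) cum 90
  x=13 (Ashton, w=55) cum 145  ← median
  x=16 (Brookfield, w=60) cum 205
  x=24 (Calder, w=6) cum 211
⇒ x* = 13
y-coordinate, sorted with cumulative weight:
  y=13 (Brookfield, w=60) cum 60
  y=14 (Calder, w=6) cum 66
  y=15 (Ashton, w=55) cum 121  ← median
  y=20 (Denby, w=90) cum 211
⇒ y* = 15

(13, 15)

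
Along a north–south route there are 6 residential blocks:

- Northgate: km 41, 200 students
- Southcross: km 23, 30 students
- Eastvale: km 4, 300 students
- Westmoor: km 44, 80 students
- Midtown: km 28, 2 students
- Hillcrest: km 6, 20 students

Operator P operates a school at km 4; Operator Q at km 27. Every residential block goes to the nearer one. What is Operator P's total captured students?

The indifferent point is the midpoint (4+27)/2 = 15.5; residential blocks left of it (closer to Operator P at 4) go to Operator P, those right go to Operator Q.
  Eastvale at 4 (w=300) → Operator P
  Hillcrest at 6 (w=20) → Operator P
  Southcross at 23 (w=30) → Operator Q
  Midtown at 28 (w=2) → Operator Q
  Northgate at 41 (w=200) → Operator Q
  Westmoor at 44 (w=80) → Operator Q
Operator P captures 320; Operator Q captures 312.

320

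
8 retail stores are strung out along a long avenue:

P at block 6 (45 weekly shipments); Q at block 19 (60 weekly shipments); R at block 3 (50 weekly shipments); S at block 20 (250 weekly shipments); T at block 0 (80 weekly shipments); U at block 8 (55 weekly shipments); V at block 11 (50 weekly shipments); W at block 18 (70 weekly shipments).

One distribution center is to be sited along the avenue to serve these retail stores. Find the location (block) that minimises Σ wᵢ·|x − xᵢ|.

For a sum of weighted absolute distances on a line, the optimum is the weighted median (not the mean). Total weight W = 660; half-weight = 330.
Sort by position and accumulate weight:
  block 0 (T, w=80) → cum 80
  block 3 (R, w=50) → cum 130
  block 6 (P, w=45) → cum 175
  block 8 (U, w=55) → cum 230
  block 11 (V, w=50) → cum 280
  block 18 (W, w=70) → cum 350  ≥ 330 → median here
  block 19 (Q, w=60) → cum 410
  block 20 (S, w=250) → cum 660
Optimal location: block 18.

x = 18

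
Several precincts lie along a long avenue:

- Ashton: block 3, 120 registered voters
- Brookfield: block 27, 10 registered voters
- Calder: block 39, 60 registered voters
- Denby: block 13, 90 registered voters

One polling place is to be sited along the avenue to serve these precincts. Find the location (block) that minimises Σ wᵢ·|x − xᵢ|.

x = 13

For a sum of weighted absolute distances on a line, the optimum is the weighted median (not the mean). Total weight W = 280; half-weight = 140.
Sort by position and accumulate weight:
  block 3 (Ashton, w=120) → cum 120
  block 13 (Denby, w=90) → cum 210  ≥ 140 → median here
  block 27 (Brookfield, w=10) → cum 220
  block 39 (Calder, w=60) → cum 280
Optimal location: block 13.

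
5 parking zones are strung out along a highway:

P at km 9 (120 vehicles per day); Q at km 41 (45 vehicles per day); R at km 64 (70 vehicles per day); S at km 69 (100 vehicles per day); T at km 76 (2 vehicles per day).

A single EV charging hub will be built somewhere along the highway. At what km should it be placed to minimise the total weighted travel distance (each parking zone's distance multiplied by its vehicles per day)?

For a sum of weighted absolute distances on a line, the optimum is the weighted median (not the mean). Total weight W = 337; half-weight = 168.5.
Sort by position and accumulate weight:
  km 9 (P, w=120) → cum 120
  km 41 (Q, w=45) → cum 165
  km 64 (R, w=70) → cum 235  ≥ 168.5 → median here
  km 69 (S, w=100) → cum 335
  km 76 (T, w=2) → cum 337
Optimal location: km 64.

x = 64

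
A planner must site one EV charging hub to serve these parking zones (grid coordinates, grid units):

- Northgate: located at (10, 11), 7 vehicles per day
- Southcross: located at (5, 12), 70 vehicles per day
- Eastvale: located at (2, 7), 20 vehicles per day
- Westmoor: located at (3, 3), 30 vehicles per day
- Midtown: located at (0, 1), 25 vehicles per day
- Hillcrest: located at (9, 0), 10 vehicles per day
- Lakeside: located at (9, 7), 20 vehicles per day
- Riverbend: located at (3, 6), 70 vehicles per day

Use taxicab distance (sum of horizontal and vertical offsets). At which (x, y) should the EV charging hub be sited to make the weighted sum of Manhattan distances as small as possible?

Manhattan distance separates: Σwᵢ(|x−xᵢ|+|y−yᵢ|) = Σwᵢ|x−xᵢ| + Σwᵢ|y−yᵢ|, so x and y are optimised independently as 1-D weighted medians.
Total weight W = 252; half = 126.
x-coordinate, sorted with cumulative weight:
  x=0 (Midtown, w=25) cum 25
  x=2 (Eastvale, w=20) cum 45
  x=3 (Westmoor, w=30) cum 75
  x=3 (Riverbend, w=70) cum 145  ← median
  x=5 (Southcross, w=70) cum 215
  x=9 (Hillcrest, w=10) cum 225
  x=9 (Lakeside, w=20) cum 245
  x=10 (Northgate, w=7) cum 252
⇒ x* = 3
y-coordinate, sorted with cumulative weight:
  y=0 (Hillcrest, w=10) cum 10
  y=1 (Midtown, w=25) cum 35
  y=3 (Westmoor, w=30) cum 65
  y=6 (Riverbend, w=70) cum 135  ← median
  y=7 (Eastvale, w=20) cum 155
  y=7 (Lakeside, w=20) cum 175
  y=11 (Northgate, w=7) cum 182
  y=12 (Southcross, w=70) cum 252
⇒ y* = 6

(3, 6)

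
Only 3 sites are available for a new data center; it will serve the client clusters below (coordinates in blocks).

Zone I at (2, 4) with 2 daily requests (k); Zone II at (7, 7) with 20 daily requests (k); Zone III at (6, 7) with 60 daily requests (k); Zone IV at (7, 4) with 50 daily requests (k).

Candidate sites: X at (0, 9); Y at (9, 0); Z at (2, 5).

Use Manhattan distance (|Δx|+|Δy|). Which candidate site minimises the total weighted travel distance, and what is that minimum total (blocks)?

Z, total 802 blocks

Total weighted distance at each candidate:
  X (0, 9): total = 1274
  Y (9, 0): total = 1102
  Z (2, 5): total = 802
Minimum is at Z with total 802 blocks.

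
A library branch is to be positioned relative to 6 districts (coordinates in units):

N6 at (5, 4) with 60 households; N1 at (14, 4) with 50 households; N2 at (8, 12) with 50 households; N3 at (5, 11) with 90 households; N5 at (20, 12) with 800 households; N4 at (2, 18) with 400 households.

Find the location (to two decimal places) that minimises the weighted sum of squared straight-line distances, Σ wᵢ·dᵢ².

(12.86, 12.99)

The minimiser of Σwᵢ‖p−pᵢ‖² is the weighted centroid p* = (Σwᵢpᵢ)/(Σwᵢ).
Σwᵢ = 1450.
Σwᵢxᵢ = 60·5 + 50·14 + 50·8 + 90·5 + 800·20 + 400·2 = 18650.
Σwᵢyᵢ = 60·4 + 50·4 + 50·12 + 90·11 + 800·12 + 400·18 = 18830.
x* = 18650/1450 = 12.86, y* = 18830/1450 = 12.99.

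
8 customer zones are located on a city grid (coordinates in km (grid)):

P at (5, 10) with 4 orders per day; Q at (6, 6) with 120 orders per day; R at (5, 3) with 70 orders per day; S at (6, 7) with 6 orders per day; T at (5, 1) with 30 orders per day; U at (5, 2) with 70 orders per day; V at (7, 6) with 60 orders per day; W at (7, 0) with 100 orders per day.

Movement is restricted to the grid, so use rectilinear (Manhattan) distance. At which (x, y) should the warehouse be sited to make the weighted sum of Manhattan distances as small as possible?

Manhattan distance separates: Σwᵢ(|x−xᵢ|+|y−yᵢ|) = Σwᵢ|x−xᵢ| + Σwᵢ|y−yᵢ|, so x and y are optimised independently as 1-D weighted medians.
Total weight W = 460; half = 230.
x-coordinate, sorted with cumulative weight:
  x=5 (P, w=4) cum 4
  x=5 (R, w=70) cum 74
  x=5 (T, w=30) cum 104
  x=5 (U, w=70) cum 174
  x=6 (Q, w=120) cum 294  ← median
  x=6 (S, w=6) cum 300
  x=7 (V, w=60) cum 360
  x=7 (W, w=100) cum 460
⇒ x* = 6
y-coordinate, sorted with cumulative weight:
  y=0 (W, w=100) cum 100
  y=1 (T, w=30) cum 130
  y=2 (U, w=70) cum 200
  y=3 (R, w=70) cum 270  ← median
  y=6 (Q, w=120) cum 390
  y=6 (V, w=60) cum 450
  y=7 (S, w=6) cum 456
  y=10 (P, w=4) cum 460
⇒ y* = 3

(6, 3)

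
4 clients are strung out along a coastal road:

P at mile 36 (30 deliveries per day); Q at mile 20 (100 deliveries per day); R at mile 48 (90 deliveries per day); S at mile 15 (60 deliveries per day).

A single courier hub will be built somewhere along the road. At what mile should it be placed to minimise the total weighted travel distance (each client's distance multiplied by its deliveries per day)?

For a sum of weighted absolute distances on a line, the optimum is the weighted median (not the mean). Total weight W = 280; half-weight = 140.
Sort by position and accumulate weight:
  mile 15 (S, w=60) → cum 60
  mile 20 (Q, w=100) → cum 160  ≥ 140 → median here
  mile 36 (P, w=30) → cum 190
  mile 48 (R, w=90) → cum 280
Optimal location: mile 20.

x = 20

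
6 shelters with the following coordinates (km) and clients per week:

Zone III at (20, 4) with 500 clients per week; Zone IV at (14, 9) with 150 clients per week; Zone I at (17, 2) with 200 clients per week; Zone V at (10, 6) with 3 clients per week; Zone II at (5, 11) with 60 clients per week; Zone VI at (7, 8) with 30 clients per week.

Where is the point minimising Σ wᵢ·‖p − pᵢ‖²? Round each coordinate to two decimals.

(17.01, 4.95)

The minimiser of Σwᵢ‖p−pᵢ‖² is the weighted centroid p* = (Σwᵢpᵢ)/(Σwᵢ).
Σwᵢ = 943.
Σwᵢxᵢ = 500·20 + 150·14 + 200·17 + 3·10 + 60·5 + 30·7 = 16040.
Σwᵢyᵢ = 500·4 + 150·9 + 200·2 + 3·6 + 60·11 + 30·8 = 4668.
x* = 16040/943 = 17.01, y* = 4668/943 = 4.95.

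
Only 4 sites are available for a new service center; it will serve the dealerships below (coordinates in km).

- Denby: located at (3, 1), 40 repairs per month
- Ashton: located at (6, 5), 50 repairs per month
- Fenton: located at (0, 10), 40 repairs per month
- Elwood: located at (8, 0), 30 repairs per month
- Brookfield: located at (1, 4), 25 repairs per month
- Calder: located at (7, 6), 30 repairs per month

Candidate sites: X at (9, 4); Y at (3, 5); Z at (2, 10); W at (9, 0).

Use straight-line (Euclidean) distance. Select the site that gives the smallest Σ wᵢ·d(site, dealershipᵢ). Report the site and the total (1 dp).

Total weighted distance at each candidate:
  X (9, 4): total = 1267.7
  Y (3, 5): total = 935.0
  Z (2, 10): total = 1456.4
  W (9, 0): total = 1516.3
Minimum is at Y with total 935.0 km.

Y, total 935.0 km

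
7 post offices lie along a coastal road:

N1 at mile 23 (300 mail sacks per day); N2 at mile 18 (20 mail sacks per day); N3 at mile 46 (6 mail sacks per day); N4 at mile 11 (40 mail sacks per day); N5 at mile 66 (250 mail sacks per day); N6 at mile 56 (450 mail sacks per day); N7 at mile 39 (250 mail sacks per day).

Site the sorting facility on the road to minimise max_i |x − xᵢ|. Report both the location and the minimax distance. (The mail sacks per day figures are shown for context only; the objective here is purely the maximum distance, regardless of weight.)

The 1-center on a line is the midpoint of the two extreme points: leftmost at 11, rightmost at 66.
Optimal location = (11 + 66)/2 = 38.5; maximum distance = (66 − 11)/2 = 27.5.

location 38.5, max distance 27.5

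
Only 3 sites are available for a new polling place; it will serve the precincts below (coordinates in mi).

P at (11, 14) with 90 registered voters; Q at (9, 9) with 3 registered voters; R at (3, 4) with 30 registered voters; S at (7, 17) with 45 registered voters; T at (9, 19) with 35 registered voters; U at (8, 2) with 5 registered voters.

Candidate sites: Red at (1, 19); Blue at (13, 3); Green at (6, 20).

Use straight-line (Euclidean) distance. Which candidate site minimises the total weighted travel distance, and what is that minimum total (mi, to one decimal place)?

Green, total 1569.0 mi

Total weighted distance at each candidate:
  Red (1, 19): total = 2155.2
  Blue (13, 3): total = 2617.5
  Green (6, 20): total = 1569.0
Minimum is at Green with total 1569.0 mi.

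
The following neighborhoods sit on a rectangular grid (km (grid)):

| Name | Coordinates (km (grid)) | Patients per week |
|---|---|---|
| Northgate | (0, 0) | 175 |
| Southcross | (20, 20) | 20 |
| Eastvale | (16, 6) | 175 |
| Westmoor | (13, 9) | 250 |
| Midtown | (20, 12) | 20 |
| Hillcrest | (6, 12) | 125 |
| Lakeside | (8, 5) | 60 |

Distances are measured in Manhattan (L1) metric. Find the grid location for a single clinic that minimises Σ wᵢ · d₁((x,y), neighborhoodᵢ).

Manhattan distance separates: Σwᵢ(|x−xᵢ|+|y−yᵢ|) = Σwᵢ|x−xᵢ| + Σwᵢ|y−yᵢ|, so x and y are optimised independently as 1-D weighted medians.
Total weight W = 825; half = 412.5.
x-coordinate, sorted with cumulative weight:
  x=0 (Northgate, w=175) cum 175
  x=6 (Hillcrest, w=125) cum 300
  x=8 (Lakeside, w=60) cum 360
  x=13 (Westmoor, w=250) cum 610  ← median
  x=16 (Eastvale, w=175) cum 785
  x=20 (Southcross, w=20) cum 805
  x=20 (Midtown, w=20) cum 825
⇒ x* = 13
y-coordinate, sorted with cumulative weight:
  y=0 (Northgate, w=175) cum 175
  y=5 (Lakeside, w=60) cum 235
  y=6 (Eastvale, w=175) cum 410
  y=9 (Westmoor, w=250) cum 660  ← median
  y=12 (Midtown, w=20) cum 680
  y=12 (Hillcrest, w=125) cum 805
  y=20 (Southcross, w=20) cum 825
⇒ y* = 9

(13, 9)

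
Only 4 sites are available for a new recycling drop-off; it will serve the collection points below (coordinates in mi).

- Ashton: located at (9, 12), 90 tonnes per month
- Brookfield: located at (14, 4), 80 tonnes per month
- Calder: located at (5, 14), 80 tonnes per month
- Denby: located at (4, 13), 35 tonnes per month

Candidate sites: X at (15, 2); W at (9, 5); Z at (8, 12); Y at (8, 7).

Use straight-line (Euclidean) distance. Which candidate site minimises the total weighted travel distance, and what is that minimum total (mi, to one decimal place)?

Z, total 1322.8 mi

Total weighted distance at each candidate:
  X (15, 2): total = 3022.6
  W (9, 5): total = 2156.0
  Z (8, 12): total = 1322.8
  Y (8, 7): total = 1857.2
Minimum is at Z with total 1322.8 mi.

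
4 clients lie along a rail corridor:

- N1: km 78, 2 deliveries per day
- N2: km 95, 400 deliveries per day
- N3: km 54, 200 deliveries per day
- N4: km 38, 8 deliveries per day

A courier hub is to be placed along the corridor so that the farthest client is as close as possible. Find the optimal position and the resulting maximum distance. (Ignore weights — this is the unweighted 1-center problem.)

The 1-center on a line is the midpoint of the two extreme points: leftmost at 38, rightmost at 95.
Optimal location = (38 + 95)/2 = 66.5; maximum distance = (95 − 38)/2 = 28.5.

location 66.5, max distance 28.5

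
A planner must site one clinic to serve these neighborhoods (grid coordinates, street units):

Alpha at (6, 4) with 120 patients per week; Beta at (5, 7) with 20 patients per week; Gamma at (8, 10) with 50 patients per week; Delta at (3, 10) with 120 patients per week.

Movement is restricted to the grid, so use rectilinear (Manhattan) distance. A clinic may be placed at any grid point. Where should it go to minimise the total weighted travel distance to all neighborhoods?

(6, 10)

Manhattan distance separates: Σwᵢ(|x−xᵢ|+|y−yᵢ|) = Σwᵢ|x−xᵢ| + Σwᵢ|y−yᵢ|, so x and y are optimised independently as 1-D weighted medians.
Total weight W = 310; half = 155.
x-coordinate, sorted with cumulative weight:
  x=3 (Delta, w=120) cum 120
  x=5 (Beta, w=20) cum 140
  x=6 (Alpha, w=120) cum 260  ← median
  x=8 (Gamma, w=50) cum 310
⇒ x* = 6
y-coordinate, sorted with cumulative weight:
  y=4 (Alpha, w=120) cum 120
  y=7 (Beta, w=20) cum 140
  y=10 (Gamma, w=50) cum 190  ← median
  y=10 (Delta, w=120) cum 310
⇒ y* = 10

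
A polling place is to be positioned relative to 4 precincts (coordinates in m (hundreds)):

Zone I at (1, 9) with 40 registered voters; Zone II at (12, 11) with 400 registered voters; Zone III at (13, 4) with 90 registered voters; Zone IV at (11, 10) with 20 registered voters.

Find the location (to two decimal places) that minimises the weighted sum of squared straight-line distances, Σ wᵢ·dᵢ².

(11.33, 9.67)

The minimiser of Σwᵢ‖p−pᵢ‖² is the weighted centroid p* = (Σwᵢpᵢ)/(Σwᵢ).
Σwᵢ = 550.
Σwᵢxᵢ = 40·1 + 400·12 + 90·13 + 20·11 = 6230.
Σwᵢyᵢ = 40·9 + 400·11 + 90·4 + 20·10 = 5320.
x* = 6230/550 = 11.33, y* = 5320/550 = 9.67.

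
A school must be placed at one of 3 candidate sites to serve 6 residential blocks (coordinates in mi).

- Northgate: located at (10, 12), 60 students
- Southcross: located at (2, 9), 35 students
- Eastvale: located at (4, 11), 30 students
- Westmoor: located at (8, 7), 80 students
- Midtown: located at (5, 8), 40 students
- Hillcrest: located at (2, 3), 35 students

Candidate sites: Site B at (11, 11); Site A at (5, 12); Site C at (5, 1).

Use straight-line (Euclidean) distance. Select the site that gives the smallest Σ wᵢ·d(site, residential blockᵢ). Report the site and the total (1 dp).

Site A, total 1449.4 mi

Total weighted distance at each candidate:
  Site B (11, 11): total = 1707.3
  Site A (5, 12): total = 1449.4
  Site C (5, 1): total = 2268.4
Minimum is at Site A with total 1449.4 mi.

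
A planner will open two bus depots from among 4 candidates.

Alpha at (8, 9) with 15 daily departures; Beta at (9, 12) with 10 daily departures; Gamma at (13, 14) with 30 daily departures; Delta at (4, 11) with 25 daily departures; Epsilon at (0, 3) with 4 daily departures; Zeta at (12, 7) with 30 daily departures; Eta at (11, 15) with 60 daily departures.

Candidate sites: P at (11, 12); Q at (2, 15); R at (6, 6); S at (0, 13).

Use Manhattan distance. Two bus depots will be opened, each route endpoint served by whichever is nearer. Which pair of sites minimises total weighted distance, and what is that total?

{P, S}, total 780

Evaluate every pair (each demand assigned to the nearer of the two):
  {P, S}: total = 780
  {P, R}: total = 786
  {P, Q}: total = 796
  {Q, R}: total = 1461
  {R, S}: total = 1761
  {Q, S}: total = 1910
Best pair: {P, S} with total 780.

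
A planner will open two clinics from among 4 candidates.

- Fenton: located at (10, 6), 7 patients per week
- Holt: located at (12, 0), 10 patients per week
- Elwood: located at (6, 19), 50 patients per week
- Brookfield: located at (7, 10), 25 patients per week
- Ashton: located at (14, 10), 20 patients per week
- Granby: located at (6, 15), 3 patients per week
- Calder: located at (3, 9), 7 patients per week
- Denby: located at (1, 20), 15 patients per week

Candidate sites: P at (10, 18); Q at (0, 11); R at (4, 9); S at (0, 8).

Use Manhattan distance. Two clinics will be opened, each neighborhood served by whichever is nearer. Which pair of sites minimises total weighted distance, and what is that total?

Evaluate every pair (each demand assigned to the nearer of the two):
  {P, R}: total = 996
  {P, Q}: total = 1180
  {P, S}: total = 1213
  {Q, R}: total = 1334
  {R, S}: total = 1379
  {Q, S}: total = 1692
Best pair: {P, R} with total 996.

{P, R}, total 996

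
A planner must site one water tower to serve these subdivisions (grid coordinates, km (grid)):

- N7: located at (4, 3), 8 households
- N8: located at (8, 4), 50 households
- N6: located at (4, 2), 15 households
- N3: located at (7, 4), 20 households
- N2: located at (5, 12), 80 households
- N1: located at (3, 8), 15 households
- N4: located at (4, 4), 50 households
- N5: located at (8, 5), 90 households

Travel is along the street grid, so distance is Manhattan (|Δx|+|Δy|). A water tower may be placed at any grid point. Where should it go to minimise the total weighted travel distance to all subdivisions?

(5, 5)

Manhattan distance separates: Σwᵢ(|x−xᵢ|+|y−yᵢ|) = Σwᵢ|x−xᵢ| + Σwᵢ|y−yᵢ|, so x and y are optimised independently as 1-D weighted medians.
Total weight W = 328; half = 164.
x-coordinate, sorted with cumulative weight:
  x=3 (N1, w=15) cum 15
  x=4 (N7, w=8) cum 23
  x=4 (N6, w=15) cum 38
  x=4 (N4, w=50) cum 88
  x=5 (N2, w=80) cum 168  ← median
  x=7 (N3, w=20) cum 188
  x=8 (N8, w=50) cum 238
  x=8 (N5, w=90) cum 328
⇒ x* = 5
y-coordinate, sorted with cumulative weight:
  y=2 (N6, w=15) cum 15
  y=3 (N7, w=8) cum 23
  y=4 (N8, w=50) cum 73
  y=4 (N3, w=20) cum 93
  y=4 (N4, w=50) cum 143
  y=5 (N5, w=90) cum 233  ← median
  y=8 (N1, w=15) cum 248
  y=12 (N2, w=80) cum 328
⇒ y* = 5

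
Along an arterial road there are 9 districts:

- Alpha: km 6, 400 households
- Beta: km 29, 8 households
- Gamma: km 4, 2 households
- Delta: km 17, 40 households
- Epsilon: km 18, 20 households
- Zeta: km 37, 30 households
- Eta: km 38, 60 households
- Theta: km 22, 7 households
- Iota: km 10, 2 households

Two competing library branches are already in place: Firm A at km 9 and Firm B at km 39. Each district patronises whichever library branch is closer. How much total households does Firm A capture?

The indifferent point is the midpoint (9+39)/2 = 24; districts left of it (closer to Firm A at 9) go to Firm A, those right go to Firm B.
  Gamma at 4 (w=2) → Firm A
  Alpha at 6 (w=400) → Firm A
  Iota at 10 (w=2) → Firm A
  Delta at 17 (w=40) → Firm A
  Epsilon at 18 (w=20) → Firm A
  Theta at 22 (w=7) → Firm A
  Beta at 29 (w=8) → Firm B
  Zeta at 37 (w=30) → Firm B
  Eta at 38 (w=60) → Firm B
Firm A captures 471; Firm B captures 98.

471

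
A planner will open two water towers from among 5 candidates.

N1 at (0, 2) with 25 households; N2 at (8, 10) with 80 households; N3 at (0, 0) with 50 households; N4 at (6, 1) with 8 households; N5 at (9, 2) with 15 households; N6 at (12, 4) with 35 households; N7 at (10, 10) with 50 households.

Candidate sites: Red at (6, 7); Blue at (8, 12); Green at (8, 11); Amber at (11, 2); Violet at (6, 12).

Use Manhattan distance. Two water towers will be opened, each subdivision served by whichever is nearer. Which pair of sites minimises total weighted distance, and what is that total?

Evaluate every pair (each demand assigned to the nearer of the two):
  {Green, Amber}: total = 1338
  {Blue, Amber}: total = 1468
  {Red, Green}: total = 1638
  {Amber, Violet}: total = 1728
  {Red, Blue}: total = 1768
  {Red, Amber}: total = 1858
  {Red, Violet}: total = 2028
  {Green, Violet}: total = 2153
  {Blue, Green}: total = 2236
  {Blue, Violet}: total = 2333
Best pair: {Green, Amber} with total 1338.

{Green, Amber}, total 1338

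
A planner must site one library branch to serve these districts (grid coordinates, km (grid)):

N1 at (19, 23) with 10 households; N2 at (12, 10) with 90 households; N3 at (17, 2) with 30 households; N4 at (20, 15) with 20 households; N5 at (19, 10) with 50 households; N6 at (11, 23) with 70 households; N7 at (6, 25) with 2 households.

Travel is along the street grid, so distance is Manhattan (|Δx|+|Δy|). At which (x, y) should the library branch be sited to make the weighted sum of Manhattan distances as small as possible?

(12, 10)

Manhattan distance separates: Σwᵢ(|x−xᵢ|+|y−yᵢ|) = Σwᵢ|x−xᵢ| + Σwᵢ|y−yᵢ|, so x and y are optimised independently as 1-D weighted medians.
Total weight W = 272; half = 136.
x-coordinate, sorted with cumulative weight:
  x=6 (N7, w=2) cum 2
  x=11 (N6, w=70) cum 72
  x=12 (N2, w=90) cum 162  ← median
  x=17 (N3, w=30) cum 192
  x=19 (N1, w=10) cum 202
  x=19 (N5, w=50) cum 252
  x=20 (N4, w=20) cum 272
⇒ x* = 12
y-coordinate, sorted with cumulative weight:
  y=2 (N3, w=30) cum 30
  y=10 (N2, w=90) cum 120
  y=10 (N5, w=50) cum 170  ← median
  y=15 (N4, w=20) cum 190
  y=23 (N1, w=10) cum 200
  y=23 (N6, w=70) cum 270
  y=25 (N7, w=2) cum 272
⇒ y* = 10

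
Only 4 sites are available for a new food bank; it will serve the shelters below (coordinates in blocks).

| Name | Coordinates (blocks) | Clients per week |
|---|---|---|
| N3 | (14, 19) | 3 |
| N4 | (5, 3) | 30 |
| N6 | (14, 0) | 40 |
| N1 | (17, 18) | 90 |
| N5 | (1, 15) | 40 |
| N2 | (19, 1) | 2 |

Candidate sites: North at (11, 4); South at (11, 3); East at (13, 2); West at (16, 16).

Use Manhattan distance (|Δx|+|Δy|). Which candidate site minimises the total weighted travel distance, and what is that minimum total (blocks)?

Total weighted distance at each candidate:
  North (11, 4): total = 3206
  South (11, 3): total = 3267
  East (13, 2): total = 3258
  West (16, 16): total = 2401
Minimum is at West with total 2401 blocks.

West, total 2401 blocks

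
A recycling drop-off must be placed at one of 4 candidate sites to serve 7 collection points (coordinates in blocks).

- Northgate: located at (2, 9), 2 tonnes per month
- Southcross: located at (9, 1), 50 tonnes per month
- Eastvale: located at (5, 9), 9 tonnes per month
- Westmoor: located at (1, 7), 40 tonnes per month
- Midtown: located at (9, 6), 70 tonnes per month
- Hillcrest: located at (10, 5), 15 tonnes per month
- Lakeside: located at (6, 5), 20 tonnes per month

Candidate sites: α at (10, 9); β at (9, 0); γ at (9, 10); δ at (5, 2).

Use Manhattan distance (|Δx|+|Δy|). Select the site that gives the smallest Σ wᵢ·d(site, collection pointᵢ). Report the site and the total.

Total weighted distance at each candidate:
  α (10, 9): total = 1451
  β (9, 0): total = 1469
  γ (9, 10): total = 1481
  δ (5, 2): total = 1453
Minimum is at α with total 1451 blocks.

α, total 1451 blocks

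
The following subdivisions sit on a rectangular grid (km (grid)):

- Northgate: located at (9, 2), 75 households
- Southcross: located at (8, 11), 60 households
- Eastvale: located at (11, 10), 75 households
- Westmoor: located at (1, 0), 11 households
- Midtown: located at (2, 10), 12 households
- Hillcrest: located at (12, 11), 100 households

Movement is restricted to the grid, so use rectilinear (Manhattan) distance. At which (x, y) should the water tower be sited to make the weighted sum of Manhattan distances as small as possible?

Manhattan distance separates: Σwᵢ(|x−xᵢ|+|y−yᵢ|) = Σwᵢ|x−xᵢ| + Σwᵢ|y−yᵢ|, so x and y are optimised independently as 1-D weighted medians.
Total weight W = 333; half = 166.5.
x-coordinate, sorted with cumulative weight:
  x=1 (Westmoor, w=11) cum 11
  x=2 (Midtown, w=12) cum 23
  x=8 (Southcross, w=60) cum 83
  x=9 (Northgate, w=75) cum 158
  x=11 (Eastvale, w=75) cum 233  ← median
  x=12 (Hillcrest, w=100) cum 333
⇒ x* = 11
y-coordinate, sorted with cumulative weight:
  y=0 (Westmoor, w=11) cum 11
  y=2 (Northgate, w=75) cum 86
  y=10 (Eastvale, w=75) cum 161
  y=10 (Midtown, w=12) cum 173  ← median
  y=11 (Southcross, w=60) cum 233
  y=11 (Hillcrest, w=100) cum 333
⇒ y* = 10

(11, 10)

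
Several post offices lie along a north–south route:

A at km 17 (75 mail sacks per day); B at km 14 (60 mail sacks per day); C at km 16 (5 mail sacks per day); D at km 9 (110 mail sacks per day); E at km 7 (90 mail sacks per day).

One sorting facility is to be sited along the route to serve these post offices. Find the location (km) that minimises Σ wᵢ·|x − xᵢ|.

For a sum of weighted absolute distances on a line, the optimum is the weighted median (not the mean). Total weight W = 340; half-weight = 170.
Sort by position and accumulate weight:
  km 7 (E, w=90) → cum 90
  km 9 (D, w=110) → cum 200  ≥ 170 → median here
  km 14 (B, w=60) → cum 260
  km 16 (C, w=5) → cum 265
  km 17 (A, w=75) → cum 340
Optimal location: km 9.

x = 9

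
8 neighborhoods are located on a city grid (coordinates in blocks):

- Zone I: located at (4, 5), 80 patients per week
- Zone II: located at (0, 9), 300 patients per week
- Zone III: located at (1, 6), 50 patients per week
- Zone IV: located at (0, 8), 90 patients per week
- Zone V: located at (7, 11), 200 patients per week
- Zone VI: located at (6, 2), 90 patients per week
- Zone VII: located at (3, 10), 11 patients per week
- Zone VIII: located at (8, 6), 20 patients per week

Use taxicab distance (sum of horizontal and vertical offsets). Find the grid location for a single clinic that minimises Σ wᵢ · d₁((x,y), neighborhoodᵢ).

(1, 9)

Manhattan distance separates: Σwᵢ(|x−xᵢ|+|y−yᵢ|) = Σwᵢ|x−xᵢ| + Σwᵢ|y−yᵢ|, so x and y are optimised independently as 1-D weighted medians.
Total weight W = 841; half = 420.5.
x-coordinate, sorted with cumulative weight:
  x=0 (Zone II, w=300) cum 300
  x=0 (Zone IV, w=90) cum 390
  x=1 (Zone III, w=50) cum 440  ← median
  x=3 (Zone VII, w=11) cum 451
  x=4 (Zone I, w=80) cum 531
  x=6 (Zone VI, w=90) cum 621
  x=7 (Zone V, w=200) cum 821
  x=8 (Zone VIII, w=20) cum 841
⇒ x* = 1
y-coordinate, sorted with cumulative weight:
  y=2 (Zone VI, w=90) cum 90
  y=5 (Zone I, w=80) cum 170
  y=6 (Zone III, w=50) cum 220
  y=6 (Zone VIII, w=20) cum 240
  y=8 (Zone IV, w=90) cum 330
  y=9 (Zone II, w=300) cum 630  ← median
  y=10 (Zone VII, w=11) cum 641
  y=11 (Zone V, w=200) cum 841
⇒ y* = 9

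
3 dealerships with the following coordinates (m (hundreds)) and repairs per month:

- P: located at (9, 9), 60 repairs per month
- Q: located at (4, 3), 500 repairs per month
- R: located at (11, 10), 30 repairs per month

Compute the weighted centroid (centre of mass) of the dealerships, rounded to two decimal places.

(4.86, 3.97)

The minimiser of Σwᵢ‖p−pᵢ‖² is the weighted centroid p* = (Σwᵢpᵢ)/(Σwᵢ).
Σwᵢ = 590.
Σwᵢxᵢ = 60·9 + 500·4 + 30·11 = 2870.
Σwᵢyᵢ = 60·9 + 500·3 + 30·10 = 2340.
x* = 2870/590 = 4.86, y* = 2340/590 = 3.97.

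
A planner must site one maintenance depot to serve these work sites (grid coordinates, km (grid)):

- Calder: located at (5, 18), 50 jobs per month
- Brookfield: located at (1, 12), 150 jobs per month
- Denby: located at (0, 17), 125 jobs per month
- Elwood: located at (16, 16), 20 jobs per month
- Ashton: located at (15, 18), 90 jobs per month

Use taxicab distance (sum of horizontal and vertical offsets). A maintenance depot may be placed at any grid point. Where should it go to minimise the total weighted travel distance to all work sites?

Manhattan distance separates: Σwᵢ(|x−xᵢ|+|y−yᵢ|) = Σwᵢ|x−xᵢ| + Σwᵢ|y−yᵢ|, so x and y are optimised independently as 1-D weighted medians.
Total weight W = 435; half = 217.5.
x-coordinate, sorted with cumulative weight:
  x=0 (Denby, w=125) cum 125
  x=1 (Brookfield, w=150) cum 275  ← median
  x=5 (Calder, w=50) cum 325
  x=15 (Ashton, w=90) cum 415
  x=16 (Elwood, w=20) cum 435
⇒ x* = 1
y-coordinate, sorted with cumulative weight:
  y=12 (Brookfield, w=150) cum 150
  y=16 (Elwood, w=20) cum 170
  y=17 (Denby, w=125) cum 295  ← median
  y=18 (Calder, w=50) cum 345
  y=18 (Ashton, w=90) cum 435
⇒ y* = 17

(1, 17)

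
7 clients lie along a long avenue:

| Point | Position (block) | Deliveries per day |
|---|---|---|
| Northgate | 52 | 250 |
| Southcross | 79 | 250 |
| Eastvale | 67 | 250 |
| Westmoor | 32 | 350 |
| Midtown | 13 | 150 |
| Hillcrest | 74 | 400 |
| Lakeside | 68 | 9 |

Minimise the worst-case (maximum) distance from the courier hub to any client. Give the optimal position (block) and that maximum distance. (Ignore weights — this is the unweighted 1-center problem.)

location 46, max distance 33

The 1-center on a line is the midpoint of the two extreme points: leftmost at 13, rightmost at 79.
Optimal location = (13 + 79)/2 = 46; maximum distance = (79 − 13)/2 = 33.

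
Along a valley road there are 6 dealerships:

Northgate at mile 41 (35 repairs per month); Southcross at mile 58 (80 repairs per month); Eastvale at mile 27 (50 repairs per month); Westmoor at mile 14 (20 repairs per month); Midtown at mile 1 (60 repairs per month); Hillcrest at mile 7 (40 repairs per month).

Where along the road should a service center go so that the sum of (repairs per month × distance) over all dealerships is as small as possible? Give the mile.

For a sum of weighted absolute distances on a line, the optimum is the weighted median (not the mean). Total weight W = 285; half-weight = 142.5.
Sort by position and accumulate weight:
  mile 1 (Midtown, w=60) → cum 60
  mile 7 (Hillcrest, w=40) → cum 100
  mile 14 (Westmoor, w=20) → cum 120
  mile 27 (Eastvale, w=50) → cum 170  ≥ 142.5 → median here
  mile 41 (Northgate, w=35) → cum 205
  mile 58 (Southcross, w=80) → cum 285
Optimal location: mile 27.

x = 27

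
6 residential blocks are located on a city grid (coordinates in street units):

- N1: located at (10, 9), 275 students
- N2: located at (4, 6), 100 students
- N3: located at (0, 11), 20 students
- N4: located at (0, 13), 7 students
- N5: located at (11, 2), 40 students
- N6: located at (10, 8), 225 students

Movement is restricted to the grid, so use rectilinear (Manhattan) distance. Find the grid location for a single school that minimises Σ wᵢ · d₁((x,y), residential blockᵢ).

Manhattan distance separates: Σwᵢ(|x−xᵢ|+|y−yᵢ|) = Σwᵢ|x−xᵢ| + Σwᵢ|y−yᵢ|, so x and y are optimised independently as 1-D weighted medians.
Total weight W = 667; half = 333.5.
x-coordinate, sorted with cumulative weight:
  x=0 (N3, w=20) cum 20
  x=0 (N4, w=7) cum 27
  x=4 (N2, w=100) cum 127
  x=10 (N1, w=275) cum 402  ← median
  x=10 (N6, w=225) cum 627
  x=11 (N5, w=40) cum 667
⇒ x* = 10
y-coordinate, sorted with cumulative weight:
  y=2 (N5, w=40) cum 40
  y=6 (N2, w=100) cum 140
  y=8 (N6, w=225) cum 365  ← median
  y=9 (N1, w=275) cum 640
  y=11 (N3, w=20) cum 660
  y=13 (N4, w=7) cum 667
⇒ y* = 8

(10, 8)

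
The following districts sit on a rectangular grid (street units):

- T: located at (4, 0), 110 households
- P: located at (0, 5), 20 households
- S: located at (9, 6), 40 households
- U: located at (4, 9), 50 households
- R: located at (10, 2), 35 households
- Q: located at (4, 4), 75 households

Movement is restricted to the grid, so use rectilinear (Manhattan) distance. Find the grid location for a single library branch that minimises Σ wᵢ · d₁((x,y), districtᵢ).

Manhattan distance separates: Σwᵢ(|x−xᵢ|+|y−yᵢ|) = Σwᵢ|x−xᵢ| + Σwᵢ|y−yᵢ|, so x and y are optimised independently as 1-D weighted medians.
Total weight W = 330; half = 165.
x-coordinate, sorted with cumulative weight:
  x=0 (P, w=20) cum 20
  x=4 (T, w=110) cum 130
  x=4 (U, w=50) cum 180  ← median
  x=4 (Q, w=75) cum 255
  x=9 (S, w=40) cum 295
  x=10 (R, w=35) cum 330
⇒ x* = 4
y-coordinate, sorted with cumulative weight:
  y=0 (T, w=110) cum 110
  y=2 (R, w=35) cum 145
  y=4 (Q, w=75) cum 220  ← median
  y=5 (P, w=20) cum 240
  y=6 (S, w=40) cum 280
  y=9 (U, w=50) cum 330
⇒ y* = 4

(4, 4)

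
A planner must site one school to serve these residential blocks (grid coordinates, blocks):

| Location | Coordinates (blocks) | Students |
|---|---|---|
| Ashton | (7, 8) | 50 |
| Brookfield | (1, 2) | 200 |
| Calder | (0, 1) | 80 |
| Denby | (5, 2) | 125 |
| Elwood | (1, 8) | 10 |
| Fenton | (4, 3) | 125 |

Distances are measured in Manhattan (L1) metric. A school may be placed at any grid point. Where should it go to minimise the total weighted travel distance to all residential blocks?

Manhattan distance separates: Σwᵢ(|x−xᵢ|+|y−yᵢ|) = Σwᵢ|x−xᵢ| + Σwᵢ|y−yᵢ|, so x and y are optimised independently as 1-D weighted medians.
Total weight W = 590; half = 295.
x-coordinate, sorted with cumulative weight:
  x=0 (Calder, w=80) cum 80
  x=1 (Brookfield, w=200) cum 280
  x=1 (Elwood, w=10) cum 290
  x=4 (Fenton, w=125) cum 415  ← median
  x=5 (Denby, w=125) cum 540
  x=7 (Ashton, w=50) cum 590
⇒ x* = 4
y-coordinate, sorted with cumulative weight:
  y=1 (Calder, w=80) cum 80
  y=2 (Brookfield, w=200) cum 280
  y=2 (Denby, w=125) cum 405  ← median
  y=3 (Fenton, w=125) cum 530
  y=8 (Ashton, w=50) cum 580
  y=8 (Elwood, w=10) cum 590
⇒ y* = 2

(4, 2)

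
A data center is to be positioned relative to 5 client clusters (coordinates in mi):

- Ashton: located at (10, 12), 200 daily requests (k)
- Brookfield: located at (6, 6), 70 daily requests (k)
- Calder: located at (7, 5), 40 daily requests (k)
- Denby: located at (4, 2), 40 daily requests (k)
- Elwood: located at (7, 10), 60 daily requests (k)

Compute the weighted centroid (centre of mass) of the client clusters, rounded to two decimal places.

The minimiser of Σwᵢ‖p−pᵢ‖² is the weighted centroid p* = (Σwᵢpᵢ)/(Σwᵢ).
Σwᵢ = 410.
Σwᵢxᵢ = 200·10 + 70·6 + 40·7 + 40·4 + 60·7 = 3280.
Σwᵢyᵢ = 200·12 + 70·6 + 40·5 + 40·2 + 60·10 = 3700.
x* = 3280/410 = 8.00, y* = 3700/410 = 9.02.

(8.00, 9.02)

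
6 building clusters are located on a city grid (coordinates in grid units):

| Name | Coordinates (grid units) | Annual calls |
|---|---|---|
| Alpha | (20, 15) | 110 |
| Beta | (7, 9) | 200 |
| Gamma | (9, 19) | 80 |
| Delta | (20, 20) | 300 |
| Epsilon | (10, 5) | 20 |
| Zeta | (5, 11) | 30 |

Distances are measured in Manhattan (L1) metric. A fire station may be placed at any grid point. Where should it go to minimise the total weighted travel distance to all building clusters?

Manhattan distance separates: Σwᵢ(|x−xᵢ|+|y−yᵢ|) = Σwᵢ|x−xᵢ| + Σwᵢ|y−yᵢ|, so x and y are optimised independently as 1-D weighted medians.
Total weight W = 740; half = 370.
x-coordinate, sorted with cumulative weight:
  x=5 (Zeta, w=30) cum 30
  x=7 (Beta, w=200) cum 230
  x=9 (Gamma, w=80) cum 310
  x=10 (Epsilon, w=20) cum 330
  x=20 (Alpha, w=110) cum 440  ← median
  x=20 (Delta, w=300) cum 740
⇒ x* = 20
y-coordinate, sorted with cumulative weight:
  y=5 (Epsilon, w=20) cum 20
  y=9 (Beta, w=200) cum 220
  y=11 (Zeta, w=30) cum 250
  y=15 (Alpha, w=110) cum 360
  y=19 (Gamma, w=80) cum 440  ← median
  y=20 (Delta, w=300) cum 740
⇒ y* = 19

(20, 19)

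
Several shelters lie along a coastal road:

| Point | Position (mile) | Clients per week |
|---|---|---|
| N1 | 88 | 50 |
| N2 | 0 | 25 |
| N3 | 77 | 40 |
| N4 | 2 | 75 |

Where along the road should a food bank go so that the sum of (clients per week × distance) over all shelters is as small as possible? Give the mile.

x = 2

For a sum of weighted absolute distances on a line, the optimum is the weighted median (not the mean). Total weight W = 190; half-weight = 95.
Sort by position and accumulate weight:
  mile 0 (N2, w=25) → cum 25
  mile 2 (N4, w=75) → cum 100  ≥ 95 → median here
  mile 77 (N3, w=40) → cum 140
  mile 88 (N1, w=50) → cum 190
Optimal location: mile 2.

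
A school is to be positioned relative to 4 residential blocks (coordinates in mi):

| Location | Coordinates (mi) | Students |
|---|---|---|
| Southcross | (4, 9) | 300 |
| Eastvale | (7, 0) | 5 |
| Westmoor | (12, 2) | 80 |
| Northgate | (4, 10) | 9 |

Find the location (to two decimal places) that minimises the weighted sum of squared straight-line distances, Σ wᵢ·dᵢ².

The minimiser of Σwᵢ‖p−pᵢ‖² is the weighted centroid p* = (Σwᵢpᵢ)/(Σwᵢ).
Σwᵢ = 394.
Σwᵢxᵢ = 300·4 + 5·7 + 80·12 + 9·4 = 2231.
Σwᵢyᵢ = 300·9 + 5·0 + 80·2 + 9·10 = 2950.
x* = 2231/394 = 5.66, y* = 2950/394 = 7.49.

(5.66, 7.49)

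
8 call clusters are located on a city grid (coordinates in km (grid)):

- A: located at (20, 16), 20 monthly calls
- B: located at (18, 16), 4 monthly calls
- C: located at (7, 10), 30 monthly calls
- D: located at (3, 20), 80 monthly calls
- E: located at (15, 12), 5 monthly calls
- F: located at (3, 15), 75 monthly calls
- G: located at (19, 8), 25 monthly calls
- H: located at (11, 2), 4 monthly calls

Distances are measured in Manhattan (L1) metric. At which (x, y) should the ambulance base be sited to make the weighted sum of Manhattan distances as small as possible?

(3, 15)

Manhattan distance separates: Σwᵢ(|x−xᵢ|+|y−yᵢ|) = Σwᵢ|x−xᵢ| + Σwᵢ|y−yᵢ|, so x and y are optimised independently as 1-D weighted medians.
Total weight W = 243; half = 121.5.
x-coordinate, sorted with cumulative weight:
  x=3 (D, w=80) cum 80
  x=3 (F, w=75) cum 155  ← median
  x=7 (C, w=30) cum 185
  x=11 (H, w=4) cum 189
  x=15 (E, w=5) cum 194
  x=18 (B, w=4) cum 198
  x=19 (G, w=25) cum 223
  x=20 (A, w=20) cum 243
⇒ x* = 3
y-coordinate, sorted with cumulative weight:
  y=2 (H, w=4) cum 4
  y=8 (G, w=25) cum 29
  y=10 (C, w=30) cum 59
  y=12 (E, w=5) cum 64
  y=15 (F, w=75) cum 139  ← median
  y=16 (A, w=20) cum 159
  y=16 (B, w=4) cum 163
  y=20 (D, w=80) cum 243
⇒ y* = 15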